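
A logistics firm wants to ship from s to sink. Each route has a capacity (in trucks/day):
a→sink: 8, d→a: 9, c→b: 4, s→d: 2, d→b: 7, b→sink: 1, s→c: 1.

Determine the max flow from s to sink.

3

Augment s→c→b→sink: bottleneck 1. Total 1.
Augment s→d→a→sink: bottleneck 2. Total 3.
No augmenting path remains in the residual graph.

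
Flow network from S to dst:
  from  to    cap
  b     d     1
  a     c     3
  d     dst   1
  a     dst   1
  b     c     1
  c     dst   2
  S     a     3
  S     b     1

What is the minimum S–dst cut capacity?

Max flow = 4 (via 3 augmenting paths).
In the residual at optimum, the set reachable from S is {S}.
Cut edges: S→a (cap 3), S→b (cap 1). Sum = 4.

4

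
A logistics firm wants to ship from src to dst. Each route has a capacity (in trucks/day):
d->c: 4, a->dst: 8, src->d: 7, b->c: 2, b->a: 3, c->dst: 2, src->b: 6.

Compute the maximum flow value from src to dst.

Augment src->d->c->dst: bottleneck 2. Total 2.
Augment src->b->a->dst: bottleneck 3. Total 5.
No augmenting path remains in the residual graph.

5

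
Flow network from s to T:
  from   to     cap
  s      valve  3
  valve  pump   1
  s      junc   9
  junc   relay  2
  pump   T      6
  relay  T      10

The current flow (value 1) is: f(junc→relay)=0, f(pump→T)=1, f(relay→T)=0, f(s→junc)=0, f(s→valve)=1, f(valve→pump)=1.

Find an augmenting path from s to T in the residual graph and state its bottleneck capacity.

Residual along s→junc→relay→T: s→junc: 9, junc→relay: 2, relay→T: 10.
Bottleneck = min = 2.

s→junc→relay→T, bottleneck 2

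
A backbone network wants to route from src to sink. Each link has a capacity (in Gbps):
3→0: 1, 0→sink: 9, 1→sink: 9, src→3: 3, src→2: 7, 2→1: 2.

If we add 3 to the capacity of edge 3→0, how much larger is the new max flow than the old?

2

Original max flow = 3.
After raising cap(3→0), augmenting paths through that edge carry 2 more units.
New max flow = 5. Increase = 2.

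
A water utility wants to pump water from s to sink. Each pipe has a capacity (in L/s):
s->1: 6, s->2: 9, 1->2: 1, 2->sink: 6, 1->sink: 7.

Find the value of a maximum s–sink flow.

12

Augment s->1->sink: bottleneck 6. Total 6.
Augment s->2->sink: bottleneck 6. Total 12.
No augmenting path remains in the residual graph.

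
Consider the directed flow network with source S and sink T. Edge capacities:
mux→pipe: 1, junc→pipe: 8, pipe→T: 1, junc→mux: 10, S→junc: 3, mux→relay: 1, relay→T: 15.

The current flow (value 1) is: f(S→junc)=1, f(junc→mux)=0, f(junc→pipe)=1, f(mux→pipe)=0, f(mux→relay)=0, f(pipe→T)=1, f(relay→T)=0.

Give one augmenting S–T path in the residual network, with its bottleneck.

S→junc→mux→relay→T, bottleneck 1

Residual along S→junc→mux→relay→T: S→junc: 2, junc→mux: 10, mux→relay: 1, relay→T: 15.
Bottleneck = min = 1.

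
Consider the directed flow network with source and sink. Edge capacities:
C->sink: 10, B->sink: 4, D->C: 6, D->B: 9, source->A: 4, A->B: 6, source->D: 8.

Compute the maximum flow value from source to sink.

Augment source->D->C->sink: bottleneck 6. Total 6.
Augment source->D->B->sink: bottleneck 2. Total 8.
Augment source->A->B->sink: bottleneck 2. Total 10.
No augmenting path remains in the residual graph.

10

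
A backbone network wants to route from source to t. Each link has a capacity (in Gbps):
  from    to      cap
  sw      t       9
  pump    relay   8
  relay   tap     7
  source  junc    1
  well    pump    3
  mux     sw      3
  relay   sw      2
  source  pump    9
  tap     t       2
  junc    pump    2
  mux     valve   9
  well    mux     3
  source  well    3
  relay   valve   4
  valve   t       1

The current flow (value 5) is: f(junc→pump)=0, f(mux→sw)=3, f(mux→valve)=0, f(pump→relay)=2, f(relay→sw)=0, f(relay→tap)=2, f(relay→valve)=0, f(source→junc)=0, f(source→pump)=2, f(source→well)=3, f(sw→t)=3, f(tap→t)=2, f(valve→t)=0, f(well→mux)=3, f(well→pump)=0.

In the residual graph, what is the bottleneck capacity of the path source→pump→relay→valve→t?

Residual capacities along the path: source→pump: 7, pump→relay: 6, relay→valve: 4, valve→t: 1.
Minimum is 1.

1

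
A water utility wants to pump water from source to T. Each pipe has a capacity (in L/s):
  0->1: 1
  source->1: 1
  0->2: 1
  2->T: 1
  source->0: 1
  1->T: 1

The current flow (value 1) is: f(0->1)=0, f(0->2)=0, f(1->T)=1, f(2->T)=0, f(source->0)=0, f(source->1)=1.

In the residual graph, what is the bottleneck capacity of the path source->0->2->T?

1

Residual capacities along the path: source->0: 1, 0->2: 1, 2->T: 1.
Minimum is 1.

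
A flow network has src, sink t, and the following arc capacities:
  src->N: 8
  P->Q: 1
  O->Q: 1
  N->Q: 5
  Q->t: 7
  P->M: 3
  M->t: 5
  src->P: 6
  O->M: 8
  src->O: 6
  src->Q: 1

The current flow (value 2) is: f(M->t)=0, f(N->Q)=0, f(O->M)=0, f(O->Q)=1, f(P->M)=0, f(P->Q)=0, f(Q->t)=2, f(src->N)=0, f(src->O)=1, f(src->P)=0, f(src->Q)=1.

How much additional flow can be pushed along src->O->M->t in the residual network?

Residual capacities along the path: src->O: 5, O->M: 8, M->t: 5.
Minimum is 5.

5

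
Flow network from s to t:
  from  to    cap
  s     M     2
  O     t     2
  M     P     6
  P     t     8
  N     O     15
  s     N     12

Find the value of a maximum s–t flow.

Augment s->N->O->t: bottleneck 2. Total 2.
Augment s->M->P->t: bottleneck 2. Total 4.
No augmenting path remains in the residual graph.

4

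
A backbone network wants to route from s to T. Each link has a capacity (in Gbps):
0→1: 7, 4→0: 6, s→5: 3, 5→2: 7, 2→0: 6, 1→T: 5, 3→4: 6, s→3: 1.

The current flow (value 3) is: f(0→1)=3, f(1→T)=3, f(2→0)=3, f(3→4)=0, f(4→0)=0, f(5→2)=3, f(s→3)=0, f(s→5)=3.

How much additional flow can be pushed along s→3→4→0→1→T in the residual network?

1

Residual capacities along the path: s→3: 1, 3→4: 6, 4→0: 6, 0→1: 4, 1→T: 2.
Minimum is 1.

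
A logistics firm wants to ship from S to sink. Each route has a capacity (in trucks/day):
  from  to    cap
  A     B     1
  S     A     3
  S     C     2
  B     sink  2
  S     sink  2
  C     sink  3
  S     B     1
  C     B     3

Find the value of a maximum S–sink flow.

6

Augment S→sink: bottleneck 2. Total 2.
Augment S→C→sink: bottleneck 2. Total 4.
Augment S→B→sink: bottleneck 1. Total 5.
Augment S→A→B→sink: bottleneck 1. Total 6.
No augmenting path remains in the residual graph.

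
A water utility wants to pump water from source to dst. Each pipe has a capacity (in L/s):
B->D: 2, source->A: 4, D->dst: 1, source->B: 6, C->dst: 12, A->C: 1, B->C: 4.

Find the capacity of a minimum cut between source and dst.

6

Max flow = 6 (via 3 augmenting paths).
In the residual at optimum, the set reachable from source is {A, B, D, source}.
Cut edges: B->C (cap 4), D->dst (cap 1), A->C (cap 1). Sum = 6.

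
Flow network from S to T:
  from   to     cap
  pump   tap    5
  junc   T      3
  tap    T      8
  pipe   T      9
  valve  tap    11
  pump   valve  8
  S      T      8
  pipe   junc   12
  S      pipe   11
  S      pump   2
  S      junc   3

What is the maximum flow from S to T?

Augment S→T: bottleneck 8. Total 8.
Augment S→pipe→T: bottleneck 9. Total 17.
Augment S→junc→T: bottleneck 3. Total 20.
Augment S→pump→tap→T: bottleneck 2. Total 22.
No augmenting path remains in the residual graph.

22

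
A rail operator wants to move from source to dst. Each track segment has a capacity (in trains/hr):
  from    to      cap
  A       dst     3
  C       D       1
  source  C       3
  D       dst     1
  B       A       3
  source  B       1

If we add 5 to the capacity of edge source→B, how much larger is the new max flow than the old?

Original max flow = 2.
After raising cap(source→B), augmenting paths through that edge carry 2 more units.
New max flow = 4. Increase = 2.

2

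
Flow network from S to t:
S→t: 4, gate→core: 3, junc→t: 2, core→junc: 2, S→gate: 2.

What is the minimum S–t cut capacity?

Max flow = 6 (via 2 augmenting paths).
In the residual at optimum, the set reachable from S is {S}.
Cut edges: S→gate (cap 2), S→t (cap 4). Sum = 6.

6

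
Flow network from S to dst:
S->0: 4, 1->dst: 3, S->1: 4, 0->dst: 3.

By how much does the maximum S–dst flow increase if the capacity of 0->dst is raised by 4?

Original max flow = 6.
After raising cap(0->dst), augmenting paths through that edge carry 1 more unit.
New max flow = 7. Increase = 1.

1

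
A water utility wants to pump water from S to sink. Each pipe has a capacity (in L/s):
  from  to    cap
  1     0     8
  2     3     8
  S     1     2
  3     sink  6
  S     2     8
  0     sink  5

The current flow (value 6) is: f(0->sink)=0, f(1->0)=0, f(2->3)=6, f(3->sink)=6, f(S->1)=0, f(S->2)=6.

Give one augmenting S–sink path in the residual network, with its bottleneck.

S->1->0->sink, bottleneck 2

Residual along S->1->0->sink: S->1: 2, 1->0: 8, 0->sink: 5.
Bottleneck = min = 2.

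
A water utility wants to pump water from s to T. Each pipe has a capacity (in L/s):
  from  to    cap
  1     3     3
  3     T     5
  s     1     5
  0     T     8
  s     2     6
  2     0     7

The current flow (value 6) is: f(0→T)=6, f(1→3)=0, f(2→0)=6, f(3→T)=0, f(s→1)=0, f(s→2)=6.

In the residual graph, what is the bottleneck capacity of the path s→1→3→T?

Residual capacities along the path: s→1: 5, 1→3: 3, 3→T: 5.
Minimum is 3.

3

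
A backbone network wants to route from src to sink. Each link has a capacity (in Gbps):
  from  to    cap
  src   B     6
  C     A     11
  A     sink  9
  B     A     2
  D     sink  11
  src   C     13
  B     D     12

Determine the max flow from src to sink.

Augment src->B->D->sink: bottleneck 6. Total 6.
Augment src->C->A->sink: bottleneck 9. Total 15.
No augmenting path remains in the residual graph.

15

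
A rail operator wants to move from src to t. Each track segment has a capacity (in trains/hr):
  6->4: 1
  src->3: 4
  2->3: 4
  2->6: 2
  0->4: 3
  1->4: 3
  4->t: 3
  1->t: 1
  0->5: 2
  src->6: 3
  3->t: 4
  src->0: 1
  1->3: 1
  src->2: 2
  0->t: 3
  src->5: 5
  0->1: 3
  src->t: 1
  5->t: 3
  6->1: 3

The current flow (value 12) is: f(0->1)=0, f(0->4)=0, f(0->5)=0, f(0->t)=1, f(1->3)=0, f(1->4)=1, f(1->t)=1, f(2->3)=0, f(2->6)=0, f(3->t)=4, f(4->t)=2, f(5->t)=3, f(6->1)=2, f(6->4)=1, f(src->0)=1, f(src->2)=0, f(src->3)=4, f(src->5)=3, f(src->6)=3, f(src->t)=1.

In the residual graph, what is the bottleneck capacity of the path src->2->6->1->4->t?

1

Residual capacities along the path: src->2: 2, 2->6: 2, 6->1: 1, 1->4: 2, 4->t: 1.
Minimum is 1.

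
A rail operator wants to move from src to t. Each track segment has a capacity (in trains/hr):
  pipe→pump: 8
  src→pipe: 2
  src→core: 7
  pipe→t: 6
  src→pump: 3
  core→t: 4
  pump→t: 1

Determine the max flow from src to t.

7

Augment src→pipe→t: bottleneck 2. Total 2.
Augment src→core→t: bottleneck 4. Total 6.
Augment src→pump→t: bottleneck 1. Total 7.
No augmenting path remains in the residual graph.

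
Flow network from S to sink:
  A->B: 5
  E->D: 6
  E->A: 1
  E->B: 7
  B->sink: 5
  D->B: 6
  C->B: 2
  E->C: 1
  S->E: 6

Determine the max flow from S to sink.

Augment S->E->B->sink: bottleneck 5. Total 5.
No augmenting path remains in the residual graph.

5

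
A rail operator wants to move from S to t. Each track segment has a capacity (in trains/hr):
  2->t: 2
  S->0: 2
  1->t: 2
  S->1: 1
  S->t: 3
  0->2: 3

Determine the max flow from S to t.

Augment S->t: bottleneck 3. Total 3.
Augment S->1->t: bottleneck 1. Total 4.
Augment S->0->2->t: bottleneck 2. Total 6.
No augmenting path remains in the residual graph.

6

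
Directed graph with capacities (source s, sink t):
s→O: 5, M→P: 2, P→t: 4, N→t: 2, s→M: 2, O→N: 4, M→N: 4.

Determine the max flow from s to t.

Augment s→O→N→t: bottleneck 2. Total 2.
Augment s→M→P→t: bottleneck 2. Total 4.
No augmenting path remains in the residual graph.

4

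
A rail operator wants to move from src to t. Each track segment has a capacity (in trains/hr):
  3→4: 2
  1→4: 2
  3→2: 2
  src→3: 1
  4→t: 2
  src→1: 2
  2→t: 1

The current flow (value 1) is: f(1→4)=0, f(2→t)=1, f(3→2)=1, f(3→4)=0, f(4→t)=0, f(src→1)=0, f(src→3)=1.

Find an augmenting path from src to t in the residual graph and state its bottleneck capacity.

src→1→4→t, bottleneck 2

Residual along src→1→4→t: src→1: 2, 1→4: 2, 4→t: 2.
Bottleneck = min = 2.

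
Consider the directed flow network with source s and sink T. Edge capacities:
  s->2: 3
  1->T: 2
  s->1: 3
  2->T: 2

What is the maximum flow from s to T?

Augment s->1->T: bottleneck 2. Total 2.
Augment s->2->T: bottleneck 2. Total 4.
No augmenting path remains in the residual graph.

4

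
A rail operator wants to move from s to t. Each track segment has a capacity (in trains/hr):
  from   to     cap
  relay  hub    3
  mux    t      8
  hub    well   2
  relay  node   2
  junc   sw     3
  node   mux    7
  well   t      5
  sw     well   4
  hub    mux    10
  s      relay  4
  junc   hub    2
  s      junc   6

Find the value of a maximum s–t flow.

Augment s→junc→sw→well→t: bottleneck 3. Total 3.
Augment s→junc→hub→well→t: bottleneck 2. Total 5.
Augment s→relay→hub→mux→t: bottleneck 3. Total 8.
Augment s→relay→node→mux→t: bottleneck 1. Total 9.
No augmenting path remains in the residual graph.

9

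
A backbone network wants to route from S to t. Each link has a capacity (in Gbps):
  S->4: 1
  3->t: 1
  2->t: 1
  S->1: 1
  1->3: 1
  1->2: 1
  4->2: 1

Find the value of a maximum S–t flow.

Augment S->1->3->t: bottleneck 1. Total 1.
Augment S->4->2->t: bottleneck 1. Total 2.
No augmenting path remains in the residual graph.

2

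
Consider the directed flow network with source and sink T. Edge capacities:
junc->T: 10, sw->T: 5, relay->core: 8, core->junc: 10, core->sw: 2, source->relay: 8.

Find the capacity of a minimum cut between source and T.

8

Max flow = 8 (via 1 augmenting path).
In the residual at optimum, the set reachable from source is {source}.
Cut edges: source->relay (cap 8). Sum = 8.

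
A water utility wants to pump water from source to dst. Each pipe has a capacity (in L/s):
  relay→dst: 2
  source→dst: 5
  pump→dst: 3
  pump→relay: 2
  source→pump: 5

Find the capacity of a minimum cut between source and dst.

10

Max flow = 10 (via 3 augmenting paths).
In the residual at optimum, the set reachable from source is {source}.
Cut edges: source→pump (cap 5), source→dst (cap 5). Sum = 10.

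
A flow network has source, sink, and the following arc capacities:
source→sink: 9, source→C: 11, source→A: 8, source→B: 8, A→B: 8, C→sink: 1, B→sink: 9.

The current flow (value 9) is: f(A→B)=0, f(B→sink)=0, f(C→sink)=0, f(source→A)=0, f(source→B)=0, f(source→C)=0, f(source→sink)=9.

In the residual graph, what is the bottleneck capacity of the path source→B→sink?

8

Residual capacities along the path: source→B: 8, B→sink: 9.
Minimum is 8.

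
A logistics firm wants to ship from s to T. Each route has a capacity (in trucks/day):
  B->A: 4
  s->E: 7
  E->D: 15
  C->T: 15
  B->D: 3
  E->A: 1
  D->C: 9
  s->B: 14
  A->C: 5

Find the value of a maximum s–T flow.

Augment s->E->D->C->T: bottleneck 7. Total 7.
Augment s->B->A->C->T: bottleneck 4. Total 11.
Augment s->B->D->C->T: bottleneck 2. Total 13.
Augment s->B->D->E->A->C->T: bottleneck 1. Total 14.
No augmenting path remains in the residual graph.

14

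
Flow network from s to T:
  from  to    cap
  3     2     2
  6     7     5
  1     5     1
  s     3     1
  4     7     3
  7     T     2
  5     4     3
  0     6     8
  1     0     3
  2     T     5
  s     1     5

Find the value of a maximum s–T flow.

Augment s->3->2->T: bottleneck 1. Total 1.
Augment s->1->0->6->7->T: bottleneck 2. Total 3.
No augmenting path remains in the residual graph.

3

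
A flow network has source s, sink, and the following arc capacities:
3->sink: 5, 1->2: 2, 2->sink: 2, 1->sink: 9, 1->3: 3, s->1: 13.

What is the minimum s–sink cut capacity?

Max flow = 13 (via 3 augmenting paths).
In the residual at optimum, the set reachable from s is {s}.
Cut edges: s->1 (cap 13). Sum = 13.

13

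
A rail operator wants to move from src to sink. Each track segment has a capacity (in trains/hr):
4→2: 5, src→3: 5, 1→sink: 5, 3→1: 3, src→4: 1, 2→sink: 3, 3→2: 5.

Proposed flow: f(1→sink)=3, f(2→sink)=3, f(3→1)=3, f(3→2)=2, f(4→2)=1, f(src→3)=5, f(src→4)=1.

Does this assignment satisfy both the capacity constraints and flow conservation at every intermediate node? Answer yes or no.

Yes

Every edge has 0 ≤ f(e) ≤ cap(e).
At each intermediate node, inflow equals outflow.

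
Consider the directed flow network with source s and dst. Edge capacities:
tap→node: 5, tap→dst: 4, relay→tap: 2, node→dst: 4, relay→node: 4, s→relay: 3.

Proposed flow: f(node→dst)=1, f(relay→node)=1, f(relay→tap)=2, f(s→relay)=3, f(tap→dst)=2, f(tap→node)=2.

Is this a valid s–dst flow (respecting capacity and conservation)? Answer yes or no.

No

Conservation fails at tap: inflow 2 ≠ outflow 4.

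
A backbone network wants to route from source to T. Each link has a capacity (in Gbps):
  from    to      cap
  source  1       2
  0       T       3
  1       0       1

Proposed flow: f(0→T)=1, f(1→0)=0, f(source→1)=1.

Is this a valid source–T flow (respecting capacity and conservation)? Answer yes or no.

No

Conservation fails at 1: inflow 1 ≠ outflow 0.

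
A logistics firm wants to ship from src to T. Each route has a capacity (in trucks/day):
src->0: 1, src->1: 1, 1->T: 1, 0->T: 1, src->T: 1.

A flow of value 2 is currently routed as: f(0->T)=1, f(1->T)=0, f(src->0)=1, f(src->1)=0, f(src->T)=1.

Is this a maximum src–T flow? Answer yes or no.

Residual path src->1->T has bottleneck 1 > 0.
Pushing 1 along it raises the flow to 3, so the given flow is not maximum.

No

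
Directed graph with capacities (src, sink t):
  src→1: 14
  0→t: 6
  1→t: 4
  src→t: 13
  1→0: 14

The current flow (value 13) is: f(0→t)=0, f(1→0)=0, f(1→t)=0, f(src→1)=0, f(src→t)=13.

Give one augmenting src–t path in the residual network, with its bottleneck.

Residual along src→1→t: src→1: 14, 1→t: 4.
Bottleneck = min = 4.

src→1→t, bottleneck 4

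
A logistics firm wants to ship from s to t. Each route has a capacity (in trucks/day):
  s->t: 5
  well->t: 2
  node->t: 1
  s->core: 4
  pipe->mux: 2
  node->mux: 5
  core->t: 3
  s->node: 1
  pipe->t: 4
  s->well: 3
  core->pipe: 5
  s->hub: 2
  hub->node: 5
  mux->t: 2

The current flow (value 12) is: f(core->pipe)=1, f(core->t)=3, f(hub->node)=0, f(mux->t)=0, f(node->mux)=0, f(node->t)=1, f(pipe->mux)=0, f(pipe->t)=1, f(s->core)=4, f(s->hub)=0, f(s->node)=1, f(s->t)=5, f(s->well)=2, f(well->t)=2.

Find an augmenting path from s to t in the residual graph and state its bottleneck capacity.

Residual along s->hub->node->mux->t: s->hub: 2, hub->node: 5, node->mux: 5, mux->t: 2.
Bottleneck = min = 2.

s->hub->node->mux->t, bottleneck 2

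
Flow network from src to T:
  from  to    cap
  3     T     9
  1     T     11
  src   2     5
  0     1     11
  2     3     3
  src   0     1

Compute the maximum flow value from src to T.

Augment src→0→1→T: bottleneck 1. Total 1.
Augment src→2→3→T: bottleneck 3. Total 4.
No augmenting path remains in the residual graph.

4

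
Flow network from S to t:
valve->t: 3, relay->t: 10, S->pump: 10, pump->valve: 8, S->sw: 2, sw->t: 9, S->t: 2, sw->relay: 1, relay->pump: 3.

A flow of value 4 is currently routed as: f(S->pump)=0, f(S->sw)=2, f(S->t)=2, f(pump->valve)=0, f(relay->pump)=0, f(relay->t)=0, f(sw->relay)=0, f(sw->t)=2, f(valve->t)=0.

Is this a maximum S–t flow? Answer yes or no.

No

Residual path S->pump->valve->t has bottleneck 3 > 0.
Pushing 3 along it raises the flow to 7, so the given flow is not maximum.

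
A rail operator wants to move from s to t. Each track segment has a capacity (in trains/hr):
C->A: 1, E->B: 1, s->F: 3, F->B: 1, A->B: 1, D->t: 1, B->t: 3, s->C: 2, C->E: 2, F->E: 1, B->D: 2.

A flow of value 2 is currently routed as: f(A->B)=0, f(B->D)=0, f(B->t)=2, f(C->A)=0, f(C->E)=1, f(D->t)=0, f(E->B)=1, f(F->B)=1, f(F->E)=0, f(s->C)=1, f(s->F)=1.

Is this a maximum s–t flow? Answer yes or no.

Residual path s->C->A->B->t has bottleneck 1 > 0.
Pushing 1 along it raises the flow to 3, so the given flow is not maximum.

No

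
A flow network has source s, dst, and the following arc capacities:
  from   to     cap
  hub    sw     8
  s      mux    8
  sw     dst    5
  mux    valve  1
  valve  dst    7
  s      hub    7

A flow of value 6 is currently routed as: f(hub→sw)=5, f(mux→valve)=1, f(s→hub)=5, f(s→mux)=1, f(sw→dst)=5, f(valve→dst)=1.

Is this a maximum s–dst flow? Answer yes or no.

Yes

Residual reachable from s: {hub, mux, s, sw}; dst is not reachable.
Saturated cut: mux→valve, sw→dst with total capacity 6 = current flow value. Flow is maximum.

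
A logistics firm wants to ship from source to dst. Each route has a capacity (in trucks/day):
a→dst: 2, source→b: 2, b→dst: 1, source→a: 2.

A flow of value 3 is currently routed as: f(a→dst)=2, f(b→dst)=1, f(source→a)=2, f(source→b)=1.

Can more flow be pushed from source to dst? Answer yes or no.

No

Residual reachable from source: {b, source}; dst is not reachable.
Saturated cut: source→a, b→dst with total capacity 3 = current flow value. Flow is maximum.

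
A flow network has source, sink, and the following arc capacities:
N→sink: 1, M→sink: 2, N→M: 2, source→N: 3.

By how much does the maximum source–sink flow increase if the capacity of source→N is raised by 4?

0

Original max flow = 3.
Even with extra capacity on source→N, another cut of capacity 3 remains binding.
New max flow = 3. Increase = 0.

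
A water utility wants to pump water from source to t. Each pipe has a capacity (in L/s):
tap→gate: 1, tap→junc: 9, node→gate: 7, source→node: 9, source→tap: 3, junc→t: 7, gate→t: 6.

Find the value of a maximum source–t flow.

9

Augment source→node→gate→t: bottleneck 6. Total 6.
Augment source→tap→junc→t: bottleneck 3. Total 9.
No augmenting path remains in the residual graph.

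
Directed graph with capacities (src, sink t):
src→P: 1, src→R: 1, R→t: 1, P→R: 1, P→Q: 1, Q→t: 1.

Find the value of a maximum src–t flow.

Augment src→R→t: bottleneck 1. Total 1.
Augment src→P→Q→t: bottleneck 1. Total 2.
No augmenting path remains in the residual graph.

2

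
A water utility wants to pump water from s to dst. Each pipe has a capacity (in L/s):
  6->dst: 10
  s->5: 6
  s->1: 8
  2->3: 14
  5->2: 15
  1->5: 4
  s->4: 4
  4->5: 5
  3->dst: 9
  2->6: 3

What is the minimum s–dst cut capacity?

12

Max flow = 12 (via 4 augmenting paths).
In the residual at optimum, the set reachable from s is {1, 2, 3, 4, 5, s}.
Cut edges: 2->6 (cap 3), 3->dst (cap 9). Sum = 12.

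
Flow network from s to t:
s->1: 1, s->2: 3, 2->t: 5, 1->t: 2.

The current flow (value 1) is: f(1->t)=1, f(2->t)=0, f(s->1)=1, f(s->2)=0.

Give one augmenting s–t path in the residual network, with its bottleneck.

s->2->t, bottleneck 3

Residual along s->2->t: s->2: 3, 2->t: 5.
Bottleneck = min = 3.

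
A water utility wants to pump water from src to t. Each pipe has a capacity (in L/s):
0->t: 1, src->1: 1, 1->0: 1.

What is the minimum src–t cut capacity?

1

Max flow = 1 (via 1 augmenting path).
In the residual at optimum, the set reachable from src is {src}.
Cut edges: src->1 (cap 1). Sum = 1.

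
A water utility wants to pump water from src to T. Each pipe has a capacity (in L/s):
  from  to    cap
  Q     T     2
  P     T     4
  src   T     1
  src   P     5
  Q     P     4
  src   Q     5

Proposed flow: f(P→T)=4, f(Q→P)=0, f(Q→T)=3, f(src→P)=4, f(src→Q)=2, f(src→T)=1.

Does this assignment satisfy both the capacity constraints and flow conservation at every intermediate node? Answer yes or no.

No

Capacity violated on Q→T: flow 3 > capacity 2.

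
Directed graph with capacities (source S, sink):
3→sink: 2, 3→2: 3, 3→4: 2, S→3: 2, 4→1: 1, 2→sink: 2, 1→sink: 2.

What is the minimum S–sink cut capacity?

2

Max flow = 2 (via 1 augmenting path).
In the residual at optimum, the set reachable from S is {S}.
Cut edges: S→3 (cap 2). Sum = 2.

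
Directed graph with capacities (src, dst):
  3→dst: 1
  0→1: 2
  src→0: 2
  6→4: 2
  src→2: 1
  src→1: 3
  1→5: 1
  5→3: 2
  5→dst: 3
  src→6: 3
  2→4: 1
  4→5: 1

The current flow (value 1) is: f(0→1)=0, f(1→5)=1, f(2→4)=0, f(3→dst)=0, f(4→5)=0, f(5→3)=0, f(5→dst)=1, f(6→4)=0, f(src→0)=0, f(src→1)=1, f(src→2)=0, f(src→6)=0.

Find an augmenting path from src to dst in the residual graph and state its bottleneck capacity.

Residual along src→2→4→5→dst: src→2: 1, 2→4: 1, 4→5: 1, 5→dst: 2.
Bottleneck = min = 1.

src→2→4→5→dst, bottleneck 1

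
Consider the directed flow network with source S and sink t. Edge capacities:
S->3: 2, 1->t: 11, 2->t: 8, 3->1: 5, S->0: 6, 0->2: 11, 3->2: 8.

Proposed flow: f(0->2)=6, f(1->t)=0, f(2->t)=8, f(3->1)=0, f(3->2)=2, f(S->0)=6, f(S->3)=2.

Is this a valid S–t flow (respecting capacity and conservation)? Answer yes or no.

Yes

Every edge has 0 ≤ f(e) ≤ cap(e).
At each intermediate node, inflow equals outflow.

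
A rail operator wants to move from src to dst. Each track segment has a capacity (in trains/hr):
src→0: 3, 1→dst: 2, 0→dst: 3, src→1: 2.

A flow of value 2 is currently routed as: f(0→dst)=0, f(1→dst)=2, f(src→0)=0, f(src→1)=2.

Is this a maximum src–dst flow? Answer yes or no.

Residual path src→0→dst has bottleneck 3 > 0.
Pushing 3 along it raises the flow to 5, so the given flow is not maximum.

No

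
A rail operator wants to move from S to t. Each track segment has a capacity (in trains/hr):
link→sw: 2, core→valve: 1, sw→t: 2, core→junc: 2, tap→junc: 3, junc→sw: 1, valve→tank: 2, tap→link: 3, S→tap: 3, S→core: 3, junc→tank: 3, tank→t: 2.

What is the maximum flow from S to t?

Augment S→core→valve→tank→t: bottleneck 1. Total 1.
Augment S→core→junc→tank→t: bottleneck 1. Total 2.
Augment S→core→junc→sw→t: bottleneck 1. Total 3.
Augment S→tap→link→sw→t: bottleneck 1. Total 4.
No augmenting path remains in the residual graph.

4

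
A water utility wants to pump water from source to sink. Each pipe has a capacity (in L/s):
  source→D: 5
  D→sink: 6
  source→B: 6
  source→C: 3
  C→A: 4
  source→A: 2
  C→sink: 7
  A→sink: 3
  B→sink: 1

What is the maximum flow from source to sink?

11

Augment source→B→sink: bottleneck 1. Total 1.
Augment source→C→sink: bottleneck 3. Total 4.
Augment source→A→sink: bottleneck 2. Total 6.
Augment source→D→sink: bottleneck 5. Total 11.
No augmenting path remains in the residual graph.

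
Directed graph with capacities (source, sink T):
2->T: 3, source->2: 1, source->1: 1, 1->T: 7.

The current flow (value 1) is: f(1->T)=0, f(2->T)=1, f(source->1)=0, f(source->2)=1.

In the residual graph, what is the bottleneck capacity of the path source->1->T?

Residual capacities along the path: source->1: 1, 1->T: 7.
Minimum is 1.

1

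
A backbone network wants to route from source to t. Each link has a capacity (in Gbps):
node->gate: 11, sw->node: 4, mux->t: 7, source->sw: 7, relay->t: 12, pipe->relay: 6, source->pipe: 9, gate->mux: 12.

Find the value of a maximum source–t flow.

Augment source->pipe->relay->t: bottleneck 6. Total 6.
Augment source->sw->node->gate->mux->t: bottleneck 4. Total 10.
No augmenting path remains in the residual graph.

10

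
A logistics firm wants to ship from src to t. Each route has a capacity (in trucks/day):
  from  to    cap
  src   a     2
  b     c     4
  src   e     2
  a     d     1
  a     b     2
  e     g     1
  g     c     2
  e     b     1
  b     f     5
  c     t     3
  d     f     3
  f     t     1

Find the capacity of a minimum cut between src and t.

4

Max flow = 4 (via 4 augmenting paths).
In the residual at optimum, the set reachable from src is {src}.
Cut edges: src->e (cap 2), src->a (cap 2). Sum = 4.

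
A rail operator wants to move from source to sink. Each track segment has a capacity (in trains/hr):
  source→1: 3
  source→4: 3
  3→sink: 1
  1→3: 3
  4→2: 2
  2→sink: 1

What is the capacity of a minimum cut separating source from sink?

Max flow = 2 (via 2 augmenting paths).
In the residual at optimum, the set reachable from source is {1, 2, 3, 4, source}.
Cut edges: 3→sink (cap 1), 2→sink (cap 1). Sum = 2.

2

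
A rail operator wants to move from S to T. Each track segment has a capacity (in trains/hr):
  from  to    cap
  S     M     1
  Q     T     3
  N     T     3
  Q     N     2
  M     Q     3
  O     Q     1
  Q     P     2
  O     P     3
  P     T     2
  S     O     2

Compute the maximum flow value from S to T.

3

Augment S->M->Q->T: bottleneck 1. Total 1.
Augment S->O->Q->T: bottleneck 1. Total 2.
Augment S->O->P->T: bottleneck 1. Total 3.
No augmenting path remains in the residual graph.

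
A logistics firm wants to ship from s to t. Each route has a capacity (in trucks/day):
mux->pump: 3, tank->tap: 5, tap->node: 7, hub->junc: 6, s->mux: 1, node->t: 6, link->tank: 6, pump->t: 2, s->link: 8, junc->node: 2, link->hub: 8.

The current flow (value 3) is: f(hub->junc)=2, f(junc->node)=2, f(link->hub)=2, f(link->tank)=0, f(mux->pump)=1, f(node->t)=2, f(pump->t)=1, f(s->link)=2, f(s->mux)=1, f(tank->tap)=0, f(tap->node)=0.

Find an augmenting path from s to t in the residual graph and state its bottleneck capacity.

Residual along s->link->tank->tap->node->t: s->link: 6, link->tank: 6, tank->tap: 5, tap->node: 7, node->t: 4.
Bottleneck = min = 4.

s->link->tank->tap->node->t, bottleneck 4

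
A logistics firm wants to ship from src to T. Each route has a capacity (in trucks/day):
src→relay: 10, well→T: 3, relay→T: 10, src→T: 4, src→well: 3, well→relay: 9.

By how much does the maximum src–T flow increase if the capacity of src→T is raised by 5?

5

Original max flow = 17.
After raising cap(src→T), augmenting paths through that edge carry 5 more units.
New max flow = 22. Increase = 5.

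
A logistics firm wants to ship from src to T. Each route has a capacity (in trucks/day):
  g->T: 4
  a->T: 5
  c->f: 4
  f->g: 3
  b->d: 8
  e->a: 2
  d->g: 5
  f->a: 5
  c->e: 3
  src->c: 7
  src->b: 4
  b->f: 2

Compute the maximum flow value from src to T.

9

Augment src->b->d->g->T: bottleneck 4. Total 4.
Augment src->c->f->a->T: bottleneck 4. Total 8.
Augment src->c->e->a->T: bottleneck 1. Total 9.
No augmenting path remains in the residual graph.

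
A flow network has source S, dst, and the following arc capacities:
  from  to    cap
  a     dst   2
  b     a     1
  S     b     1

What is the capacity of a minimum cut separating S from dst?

1

Max flow = 1 (via 1 augmenting path).
In the residual at optimum, the set reachable from S is {S}.
Cut edges: S->b (cap 1). Sum = 1.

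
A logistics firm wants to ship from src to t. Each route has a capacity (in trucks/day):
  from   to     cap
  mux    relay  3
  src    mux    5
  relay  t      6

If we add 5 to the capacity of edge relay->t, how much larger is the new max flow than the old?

Original max flow = 3.
Edge relay->t does not cross the min cut (source side {mux, src}), so extra capacity there cannot help.
New max flow = 3. Increase = 0.

0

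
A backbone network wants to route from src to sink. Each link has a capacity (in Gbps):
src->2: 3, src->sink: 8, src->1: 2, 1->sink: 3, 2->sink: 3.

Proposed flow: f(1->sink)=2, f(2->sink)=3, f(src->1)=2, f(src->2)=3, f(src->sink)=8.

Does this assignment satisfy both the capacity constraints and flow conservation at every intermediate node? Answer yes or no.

Yes

Every edge has 0 ≤ f(e) ≤ cap(e).
At each intermediate node, inflow equals outflow.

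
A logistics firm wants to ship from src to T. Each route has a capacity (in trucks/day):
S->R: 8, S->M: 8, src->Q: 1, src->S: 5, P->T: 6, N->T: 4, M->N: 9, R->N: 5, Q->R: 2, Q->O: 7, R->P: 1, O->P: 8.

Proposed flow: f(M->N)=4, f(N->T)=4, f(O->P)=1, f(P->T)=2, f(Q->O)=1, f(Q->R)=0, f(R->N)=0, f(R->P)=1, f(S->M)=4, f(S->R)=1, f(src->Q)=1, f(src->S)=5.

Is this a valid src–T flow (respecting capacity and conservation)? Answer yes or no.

Every edge has 0 ≤ f(e) ≤ cap(e).
At each intermediate node, inflow equals outflow.

Yes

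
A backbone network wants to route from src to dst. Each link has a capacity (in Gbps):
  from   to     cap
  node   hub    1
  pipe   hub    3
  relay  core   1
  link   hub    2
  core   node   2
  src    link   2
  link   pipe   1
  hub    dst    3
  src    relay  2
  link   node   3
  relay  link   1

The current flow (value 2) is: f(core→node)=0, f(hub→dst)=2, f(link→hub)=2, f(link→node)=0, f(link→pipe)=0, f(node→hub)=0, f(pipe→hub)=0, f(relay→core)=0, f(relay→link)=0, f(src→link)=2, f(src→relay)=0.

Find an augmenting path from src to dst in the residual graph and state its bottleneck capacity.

src→relay→core→node→hub→dst, bottleneck 1

Residual along src→relay→core→node→hub→dst: src→relay: 2, relay→core: 1, core→node: 2, node→hub: 1, hub→dst: 1.
Bottleneck = min = 1.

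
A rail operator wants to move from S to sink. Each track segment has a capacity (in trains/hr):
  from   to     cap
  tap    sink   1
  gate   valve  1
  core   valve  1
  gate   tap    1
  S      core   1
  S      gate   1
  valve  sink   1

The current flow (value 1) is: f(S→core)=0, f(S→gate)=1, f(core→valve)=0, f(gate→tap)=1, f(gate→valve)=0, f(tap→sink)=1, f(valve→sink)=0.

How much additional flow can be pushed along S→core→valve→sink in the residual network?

1

Residual capacities along the path: S→core: 1, core→valve: 1, valve→sink: 1.
Minimum is 1.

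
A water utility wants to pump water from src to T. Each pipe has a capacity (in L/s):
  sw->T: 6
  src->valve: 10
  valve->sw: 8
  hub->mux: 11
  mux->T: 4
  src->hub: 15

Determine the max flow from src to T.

10

Augment src->hub->mux->T: bottleneck 4. Total 4.
Augment src->valve->sw->T: bottleneck 6. Total 10.
No augmenting path remains in the residual graph.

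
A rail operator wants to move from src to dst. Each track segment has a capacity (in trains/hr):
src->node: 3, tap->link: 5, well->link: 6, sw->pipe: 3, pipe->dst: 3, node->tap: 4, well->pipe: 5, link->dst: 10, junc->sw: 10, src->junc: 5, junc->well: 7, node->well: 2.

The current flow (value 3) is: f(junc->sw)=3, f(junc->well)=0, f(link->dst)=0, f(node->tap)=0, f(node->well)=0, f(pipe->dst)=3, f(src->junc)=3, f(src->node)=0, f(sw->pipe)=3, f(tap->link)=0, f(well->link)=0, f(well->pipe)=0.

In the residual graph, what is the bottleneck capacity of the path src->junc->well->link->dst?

2

Residual capacities along the path: src->junc: 2, junc->well: 7, well->link: 6, link->dst: 10.
Minimum is 2.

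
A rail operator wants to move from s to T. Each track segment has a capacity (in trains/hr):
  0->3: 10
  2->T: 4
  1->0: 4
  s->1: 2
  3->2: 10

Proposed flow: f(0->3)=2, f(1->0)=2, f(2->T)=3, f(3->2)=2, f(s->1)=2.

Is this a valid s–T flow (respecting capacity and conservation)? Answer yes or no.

Conservation fails at 2: inflow 2 ≠ outflow 3.

No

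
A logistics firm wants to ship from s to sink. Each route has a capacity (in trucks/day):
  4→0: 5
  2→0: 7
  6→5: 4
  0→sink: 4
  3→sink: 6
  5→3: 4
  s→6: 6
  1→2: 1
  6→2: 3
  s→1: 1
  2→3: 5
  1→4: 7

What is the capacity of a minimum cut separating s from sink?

Max flow = 7 (via 3 augmenting paths).
In the residual at optimum, the set reachable from s is {s}.
Cut edges: s→6 (cap 6), s→1 (cap 1). Sum = 7.

7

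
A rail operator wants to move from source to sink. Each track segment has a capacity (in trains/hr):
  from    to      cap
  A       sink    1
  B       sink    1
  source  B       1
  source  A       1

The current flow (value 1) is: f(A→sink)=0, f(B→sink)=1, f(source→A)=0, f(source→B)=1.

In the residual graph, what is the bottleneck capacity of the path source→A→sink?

1

Residual capacities along the path: source→A: 1, A→sink: 1.
Minimum is 1.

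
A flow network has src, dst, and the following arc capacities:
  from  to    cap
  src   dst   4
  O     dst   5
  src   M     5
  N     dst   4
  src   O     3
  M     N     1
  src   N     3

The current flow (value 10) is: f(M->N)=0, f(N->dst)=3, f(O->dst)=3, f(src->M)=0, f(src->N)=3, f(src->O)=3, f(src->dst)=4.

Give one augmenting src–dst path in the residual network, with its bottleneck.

src->M->N->dst, bottleneck 1

Residual along src->M->N->dst: src->M: 5, M->N: 1, N->dst: 1.
Bottleneck = min = 1.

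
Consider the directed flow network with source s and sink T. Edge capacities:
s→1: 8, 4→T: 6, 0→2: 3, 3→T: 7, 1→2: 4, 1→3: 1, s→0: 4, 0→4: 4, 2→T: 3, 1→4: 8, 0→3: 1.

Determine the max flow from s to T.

11

Augment s→0→2→T: bottleneck 3. Total 3.
Augment s→0→3→T: bottleneck 1. Total 4.
Augment s→1→4→T: bottleneck 6. Total 10.
Augment s→1→3→T: bottleneck 1. Total 11.
No augmenting path remains in the residual graph.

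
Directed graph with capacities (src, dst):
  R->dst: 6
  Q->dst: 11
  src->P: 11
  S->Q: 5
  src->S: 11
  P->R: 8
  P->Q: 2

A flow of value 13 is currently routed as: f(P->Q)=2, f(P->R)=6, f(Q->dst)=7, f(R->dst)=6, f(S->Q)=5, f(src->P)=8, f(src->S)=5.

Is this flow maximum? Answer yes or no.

Yes

Residual reachable from src: {P, R, S, src}; dst is not reachable.
Saturated cut: S->Q, P->Q, R->dst with total capacity 13 = current flow value. Flow is maximum.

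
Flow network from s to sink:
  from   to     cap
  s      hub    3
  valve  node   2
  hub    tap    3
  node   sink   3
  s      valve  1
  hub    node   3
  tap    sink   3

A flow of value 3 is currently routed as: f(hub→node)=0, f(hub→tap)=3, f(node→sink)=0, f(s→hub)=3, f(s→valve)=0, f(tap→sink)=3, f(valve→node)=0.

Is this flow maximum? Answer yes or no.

No

Residual path s→valve→node→sink has bottleneck 1 > 0.
Pushing 1 along it raises the flow to 4, so the given flow is not maximum.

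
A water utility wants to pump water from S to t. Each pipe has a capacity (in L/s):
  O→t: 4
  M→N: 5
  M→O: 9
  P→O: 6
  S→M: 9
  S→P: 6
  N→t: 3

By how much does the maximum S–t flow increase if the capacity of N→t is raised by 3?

Original max flow = 7.
After raising cap(N→t), augmenting paths through that edge carry 2 more units.
New max flow = 9. Increase = 2.

2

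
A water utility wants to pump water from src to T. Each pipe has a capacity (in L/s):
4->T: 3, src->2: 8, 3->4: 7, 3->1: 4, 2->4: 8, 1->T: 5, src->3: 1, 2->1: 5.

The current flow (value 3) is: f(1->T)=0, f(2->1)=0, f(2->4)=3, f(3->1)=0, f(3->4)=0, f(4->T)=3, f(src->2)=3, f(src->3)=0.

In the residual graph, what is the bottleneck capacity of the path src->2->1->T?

5

Residual capacities along the path: src->2: 5, 2->1: 5, 1->T: 5.
Minimum is 5.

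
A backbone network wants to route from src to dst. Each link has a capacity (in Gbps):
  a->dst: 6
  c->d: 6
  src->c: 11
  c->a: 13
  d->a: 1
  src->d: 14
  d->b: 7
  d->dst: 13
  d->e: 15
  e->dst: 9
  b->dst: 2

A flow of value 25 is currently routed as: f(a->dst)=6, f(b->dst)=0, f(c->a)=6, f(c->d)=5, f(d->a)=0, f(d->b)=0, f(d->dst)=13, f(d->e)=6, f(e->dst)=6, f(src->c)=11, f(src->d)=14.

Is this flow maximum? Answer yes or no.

Yes

Residual reachable from src: {src}; dst is not reachable.
Saturated cut: src->c, src->d with total capacity 25 = current flow value. Flow is maximum.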